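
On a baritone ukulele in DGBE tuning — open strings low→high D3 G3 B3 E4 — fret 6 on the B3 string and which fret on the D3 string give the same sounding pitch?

Fret 6 on B3 is MIDI 59 + 6 = 65 (F4). On the D3 string (open MIDI 50), that pitch is 65 − 50 = fret 15.

15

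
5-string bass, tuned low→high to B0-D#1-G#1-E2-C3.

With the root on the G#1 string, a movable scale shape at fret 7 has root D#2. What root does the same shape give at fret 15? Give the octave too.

B2

Moving from fret 7 to fret 15 shifts the root by 8 semitones.
D#2 up 8 semitones is B2.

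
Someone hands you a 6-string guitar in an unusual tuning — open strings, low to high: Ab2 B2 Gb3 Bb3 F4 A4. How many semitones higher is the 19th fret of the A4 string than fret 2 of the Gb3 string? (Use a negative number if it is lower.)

32 semitones

A4 at fret 19 → E6 (MIDI 88); Gb3 at fret 2 → Ab3 (MIDI 56).
88 − 56 = 32, so the two pitches are 32 semitones apart.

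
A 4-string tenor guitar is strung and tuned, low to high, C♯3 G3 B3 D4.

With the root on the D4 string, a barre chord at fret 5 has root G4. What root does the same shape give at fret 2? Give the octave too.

E4

Moving from fret 5 to fret 2 shifts the root by -3 semitones.
G4 down 3 semitones is E4.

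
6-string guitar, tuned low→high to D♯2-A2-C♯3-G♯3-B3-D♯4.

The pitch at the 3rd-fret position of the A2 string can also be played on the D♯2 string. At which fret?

9

A2 at fret 3 is A2 + 3 semitones = C3.
The open D♯2 string is 6 semitones below the open A2, so the same pitch on the D♯2 string lies at fret 3 + 6 = 9.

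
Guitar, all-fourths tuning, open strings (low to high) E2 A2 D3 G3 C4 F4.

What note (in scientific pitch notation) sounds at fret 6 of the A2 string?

D#3

A2 is MIDI 45. Adding 6 gives 51, which is D#3.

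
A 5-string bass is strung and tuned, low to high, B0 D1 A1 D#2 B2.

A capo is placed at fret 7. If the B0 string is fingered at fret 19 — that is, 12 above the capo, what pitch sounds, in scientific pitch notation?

F#2

The capo raises the open B0 by 7 semitones to F#1; fretting 12 more gives B0 + 7 + 12 = B0 + 19 semitones = F#2.
(Also written Gb.)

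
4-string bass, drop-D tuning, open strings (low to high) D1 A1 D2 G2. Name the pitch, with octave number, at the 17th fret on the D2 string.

D2 is MIDI 38. Adding 17 gives 55, which is G3.

G3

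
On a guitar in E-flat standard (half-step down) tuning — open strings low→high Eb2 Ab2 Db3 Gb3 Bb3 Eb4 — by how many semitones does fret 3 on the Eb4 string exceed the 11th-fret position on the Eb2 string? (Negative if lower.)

16 semitones

Eb4 at fret 3 → Gb4 (MIDI 66); Eb2 at fret 11 → D3 (MIDI 50).
66 − 50 = 16, so the two pitches are 16 semitones apart.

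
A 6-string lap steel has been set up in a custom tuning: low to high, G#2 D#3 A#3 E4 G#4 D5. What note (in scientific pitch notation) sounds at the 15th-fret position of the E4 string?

G5

The open E4 string plus 15 semitones: E–F–F#–G–…–F–F#–G.
The walk passes from B into C once, so the octave number goes from 4 to 5.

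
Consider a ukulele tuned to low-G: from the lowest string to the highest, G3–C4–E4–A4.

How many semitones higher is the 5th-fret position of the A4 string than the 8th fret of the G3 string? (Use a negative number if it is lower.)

11 semitones

A4 at fret 5 → D5 (MIDI 74); G3 at fret 8 → D♯4 (MIDI 63).
74 − 63 = 11, so the two pitches are 11 semitones apart.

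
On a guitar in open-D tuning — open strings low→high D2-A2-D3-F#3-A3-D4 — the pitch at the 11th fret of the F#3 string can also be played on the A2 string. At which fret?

F#3 at fret 11 is F#3 + 11 semitones = F4.
The open A2 string is 9 semitones below the open F#3, so the same pitch on the A2 string lies at fret 11 + 9 = 20.

20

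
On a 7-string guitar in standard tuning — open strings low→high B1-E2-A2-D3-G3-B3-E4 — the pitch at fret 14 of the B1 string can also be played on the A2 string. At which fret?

4

Fret 14 on B1 is MIDI 35 + 14 = 49 (C♯3). On the A2 string (open MIDI 45), that pitch is 49 − 45 = fret 4.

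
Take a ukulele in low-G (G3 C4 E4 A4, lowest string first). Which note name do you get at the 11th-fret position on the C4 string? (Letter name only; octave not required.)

B

The open C4 string plus 11 semitones: C–C#–D–D#–…–A–A#–B.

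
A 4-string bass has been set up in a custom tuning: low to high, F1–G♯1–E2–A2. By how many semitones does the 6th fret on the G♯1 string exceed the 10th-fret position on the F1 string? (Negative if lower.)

-1 semitone

G♯1 at fret 6 → D2 (MIDI 38); F1 at fret 10 → D♯2 (MIDI 39).
38 − 39 = -1, so the two pitches are 1 semitone apart.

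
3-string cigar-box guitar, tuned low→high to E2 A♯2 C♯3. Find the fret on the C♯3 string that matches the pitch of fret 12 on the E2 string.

3

Fret 12 on E2 is MIDI 40 + 12 = 52 (E3). On the C♯3 string (open MIDI 49), that pitch is 52 − 49 = fret 3.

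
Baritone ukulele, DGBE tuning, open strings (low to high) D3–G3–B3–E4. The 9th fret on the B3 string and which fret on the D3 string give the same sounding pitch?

18

B3 at fret 9 is B3 + 9 semitones = G#4.
The open D3 string is 9 semitones below the open B3, so the same pitch on the D3 string lies at fret 9 + 9 = 18.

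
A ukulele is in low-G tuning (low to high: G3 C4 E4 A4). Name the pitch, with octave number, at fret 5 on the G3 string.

C4

The open G3 string plus 5 semitones: G–G#–A–A#–B–C.
The walk passes from B into C once, so the octave number goes from 3 to 4.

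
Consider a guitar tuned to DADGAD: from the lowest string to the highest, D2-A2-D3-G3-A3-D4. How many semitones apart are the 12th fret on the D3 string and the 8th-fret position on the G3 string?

D3 at fret 12 → D4 (MIDI 62); G3 at fret 8 → D#4 (MIDI 63).
62 − 63 = -1, so the two pitches are 1 semitone apart, with D#4 the higher.

1 semitone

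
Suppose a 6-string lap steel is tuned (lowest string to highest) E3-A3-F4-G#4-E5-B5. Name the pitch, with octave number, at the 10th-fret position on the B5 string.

Each fret is one semitone, so B5 + 10 = A6.

A6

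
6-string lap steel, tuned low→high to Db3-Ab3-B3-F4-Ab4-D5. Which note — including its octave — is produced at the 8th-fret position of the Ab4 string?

The open Ab4 string plus 8 semitones: Ab–A–Bb–B–C–Db–D–Eb–E.
The walk passes from B into C once, so the octave number goes from 4 to 5.

E5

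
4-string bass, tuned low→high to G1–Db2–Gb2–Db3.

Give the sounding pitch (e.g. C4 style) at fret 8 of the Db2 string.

A2

Db2 is MIDI 37. Adding 8 gives 45, which is A2.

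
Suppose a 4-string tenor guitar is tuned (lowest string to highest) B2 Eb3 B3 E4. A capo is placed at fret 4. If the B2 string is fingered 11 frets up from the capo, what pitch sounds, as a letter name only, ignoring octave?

D

The capo raises the open B2 by 4 semitones to Eb3; fretting 11 more gives B2 + 4 + 11 = B2 + 15 semitones, landing on D.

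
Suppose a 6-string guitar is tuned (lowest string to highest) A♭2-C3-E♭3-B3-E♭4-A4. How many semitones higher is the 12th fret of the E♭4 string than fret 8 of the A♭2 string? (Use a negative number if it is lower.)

E♭4 at fret 12 → E♭5 (MIDI 75); A♭2 at fret 8 → E3 (MIDI 52).
75 − 52 = 23, so the two pitches are 23 semitones apart.

23 semitones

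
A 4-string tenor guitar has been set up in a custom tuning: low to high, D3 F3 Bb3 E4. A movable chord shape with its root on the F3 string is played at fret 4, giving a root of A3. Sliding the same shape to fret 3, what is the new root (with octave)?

Moving from fret 4 to fret 3 shifts the root by -1 semitone.
A3 down 1 semitone is Ab3.

Ab3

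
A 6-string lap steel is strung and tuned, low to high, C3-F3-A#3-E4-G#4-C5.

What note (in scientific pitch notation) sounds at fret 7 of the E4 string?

B4

E4 is MIDI 64. Adding 7 gives 71, which is B4.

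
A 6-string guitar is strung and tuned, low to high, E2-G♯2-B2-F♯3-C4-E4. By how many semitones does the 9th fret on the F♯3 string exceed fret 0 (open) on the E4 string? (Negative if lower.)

F♯3 at fret 9 → D♯4 (MIDI 63); E4 at fret 0 → E4 (MIDI 64).
63 − 64 = -1, so the two pitches are 1 semitone apart.

-1 semitone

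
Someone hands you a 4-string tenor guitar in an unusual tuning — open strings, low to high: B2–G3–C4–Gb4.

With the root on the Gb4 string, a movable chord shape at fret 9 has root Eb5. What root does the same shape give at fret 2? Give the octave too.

Moving from fret 9 to fret 2 shifts the root by -7 semitones.
Eb5 down 7 semitones is Ab4.

Ab4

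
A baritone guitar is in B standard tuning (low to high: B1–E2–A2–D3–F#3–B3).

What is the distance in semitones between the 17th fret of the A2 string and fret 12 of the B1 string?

A2 at fret 17 → D4 (MIDI 62); B1 at fret 12 → B2 (MIDI 47).
62 − 47 = 15, so the two pitches are 15 semitones apart, with D4 the higher.

15 semitones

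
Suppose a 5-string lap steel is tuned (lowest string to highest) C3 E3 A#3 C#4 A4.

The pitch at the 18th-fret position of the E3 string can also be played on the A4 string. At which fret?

E3 at fret 18 is E3 + 18 semitones = A#4.
The open A4 string is 17 semitones above the open E3, so the same pitch on the A4 string lies at fret 18 − 17 = 1.

1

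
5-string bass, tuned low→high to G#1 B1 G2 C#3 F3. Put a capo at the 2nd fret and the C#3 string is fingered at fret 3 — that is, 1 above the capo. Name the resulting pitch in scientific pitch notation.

E3

The capo raises the open C#3 by 2 semitones to D#3; fretting 1 more gives C#3 + 2 + 1 = C#3 + 3 semitones = E3.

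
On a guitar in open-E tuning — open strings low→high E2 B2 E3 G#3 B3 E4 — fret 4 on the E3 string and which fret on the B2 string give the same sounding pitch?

9

E3 at fret 4 is E3 + 4 semitones = G#3.
The open B2 string is 5 semitones below the open E3, so the same pitch on the B2 string lies at fret 4 + 5 = 9.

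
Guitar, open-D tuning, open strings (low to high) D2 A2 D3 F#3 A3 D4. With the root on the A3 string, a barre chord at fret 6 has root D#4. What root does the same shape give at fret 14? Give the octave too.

Moving from fret 6 to fret 14 shifts the root by 8 semitones.
D#4 up 8 semitones is B4.

B4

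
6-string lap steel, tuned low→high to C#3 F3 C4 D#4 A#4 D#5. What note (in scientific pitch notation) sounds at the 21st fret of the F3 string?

D5

Each fret is one semitone, so F3 + 21 = D5.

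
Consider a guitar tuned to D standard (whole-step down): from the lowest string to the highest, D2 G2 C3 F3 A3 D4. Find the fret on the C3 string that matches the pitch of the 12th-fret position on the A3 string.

21

Fret 12 on A3 is MIDI 57 + 12 = 69 (A4). On the C3 string (open MIDI 48), that pitch is 69 − 48 = fret 21.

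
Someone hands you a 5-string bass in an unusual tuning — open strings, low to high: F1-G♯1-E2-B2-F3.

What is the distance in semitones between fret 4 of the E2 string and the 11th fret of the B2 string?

E2 at fret 4 → G♯2 (MIDI 44); B2 at fret 11 → A♯3 (MIDI 58).
44 − 58 = -14, so the two pitches are 14 semitones apart, with A♯3 the higher.

14 semitones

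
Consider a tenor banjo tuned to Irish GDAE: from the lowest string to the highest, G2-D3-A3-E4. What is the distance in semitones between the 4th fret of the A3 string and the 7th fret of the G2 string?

A3 at fret 4 → C#4 (MIDI 61); G2 at fret 7 → D3 (MIDI 50).
61 − 50 = 11, so the two pitches are 11 semitones apart, with C#4 the higher.

11 semitones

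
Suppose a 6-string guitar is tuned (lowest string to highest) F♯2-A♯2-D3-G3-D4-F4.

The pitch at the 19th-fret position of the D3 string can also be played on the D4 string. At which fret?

7

D3 at fret 19 is D3 + 19 semitones = A4.
The open D4 string is 12 semitones above the open D3, so the same pitch on the D4 string lies at fret 19 − 12 = 7.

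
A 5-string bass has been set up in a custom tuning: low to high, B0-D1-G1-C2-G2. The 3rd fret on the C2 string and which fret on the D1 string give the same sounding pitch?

Fret 3 on C2 is MIDI 36 + 3 = 39 (D#2). On the D1 string (open MIDI 26), that pitch is 39 − 26 = fret 13.

13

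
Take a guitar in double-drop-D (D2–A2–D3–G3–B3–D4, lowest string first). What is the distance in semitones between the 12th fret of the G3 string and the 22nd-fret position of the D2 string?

G3 at fret 12 → G4 (MIDI 67); D2 at fret 22 → C4 (MIDI 60).
67 − 60 = 7, so the two pitches are 7 semitones apart, with G4 the higher.

7 semitones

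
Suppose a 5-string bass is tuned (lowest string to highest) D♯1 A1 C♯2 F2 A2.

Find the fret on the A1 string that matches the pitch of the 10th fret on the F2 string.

Fret 10 on F2 is MIDI 41 + 10 = 51 (D♯3). On the A1 string (open MIDI 33), that pitch is 51 − 33 = fret 18.

18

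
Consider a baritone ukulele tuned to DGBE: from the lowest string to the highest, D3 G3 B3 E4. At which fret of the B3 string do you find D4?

3

D4 is 3 semitones above the open B3 (B–C–C#–D), so it sits at fret 3.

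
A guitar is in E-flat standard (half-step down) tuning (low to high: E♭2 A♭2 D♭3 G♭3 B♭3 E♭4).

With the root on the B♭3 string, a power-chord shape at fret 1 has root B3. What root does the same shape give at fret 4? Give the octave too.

D4

Moving from fret 1 to fret 4 shifts the root by 3 semitones.
B3 up 3 semitones is D4.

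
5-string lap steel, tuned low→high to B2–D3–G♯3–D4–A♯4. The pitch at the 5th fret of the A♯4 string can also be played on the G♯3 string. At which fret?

19

A♯4 at fret 5 is A♯4 + 5 semitones = D♯5.
The open G♯3 string is 14 semitones below the open A♯4, so the same pitch on the G♯3 string lies at fret 5 + 14 = 19.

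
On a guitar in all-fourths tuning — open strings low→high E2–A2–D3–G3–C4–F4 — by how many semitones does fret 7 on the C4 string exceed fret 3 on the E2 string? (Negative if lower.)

24 semitones

C4 at fret 7 → G4 (MIDI 67); E2 at fret 3 → G2 (MIDI 43).
67 − 43 = 24, so the two pitches are 24 semitones apart.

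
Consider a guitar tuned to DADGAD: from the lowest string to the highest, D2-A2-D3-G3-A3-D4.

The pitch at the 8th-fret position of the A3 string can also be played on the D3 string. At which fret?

15

Fret 8 on A3 is MIDI 57 + 8 = 65 (F4). On the D3 string (open MIDI 50), that pitch is 65 − 50 = fret 15.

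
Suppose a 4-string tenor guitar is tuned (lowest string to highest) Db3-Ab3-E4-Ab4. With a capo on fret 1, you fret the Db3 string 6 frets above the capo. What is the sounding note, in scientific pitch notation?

The capo raises the open Db3 by 1 semitone to D3; fretting 6 more gives Db3 + 1 + 6 = Db3 + 7 semitones = Ab3.
(Also written G#.)

Ab3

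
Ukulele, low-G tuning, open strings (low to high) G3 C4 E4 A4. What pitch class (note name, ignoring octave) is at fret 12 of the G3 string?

G

G3 is MIDI 55. Adding 12 gives 67; 67 mod 12 = 7, i.e. G.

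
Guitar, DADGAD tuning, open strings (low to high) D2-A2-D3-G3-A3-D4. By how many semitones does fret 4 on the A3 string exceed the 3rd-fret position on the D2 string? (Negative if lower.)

A3 at fret 4 → C#4 (MIDI 61); D2 at fret 3 → F2 (MIDI 41).
61 − 41 = 20, so the two pitches are 20 semitones apart.

20 semitones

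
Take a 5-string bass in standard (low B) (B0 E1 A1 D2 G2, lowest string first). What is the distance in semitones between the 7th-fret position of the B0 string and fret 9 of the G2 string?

B0 at fret 7 → F♯1 (MIDI 30); G2 at fret 9 → E3 (MIDI 52).
30 − 52 = -22, so the two pitches are 22 semitones apart, with E3 the higher.

22 semitones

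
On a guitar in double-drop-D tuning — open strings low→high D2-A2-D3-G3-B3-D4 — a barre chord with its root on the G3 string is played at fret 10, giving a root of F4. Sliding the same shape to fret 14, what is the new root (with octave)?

Moving from fret 10 to fret 14 shifts the root by 4 semitones.
F4 up 4 semitones is A4.

A4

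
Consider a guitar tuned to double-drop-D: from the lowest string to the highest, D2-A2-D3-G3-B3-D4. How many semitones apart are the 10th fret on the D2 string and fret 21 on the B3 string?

D2 at fret 10 → C3 (MIDI 48); B3 at fret 21 → G#5 (MIDI 80).
48 − 80 = -32, so the two pitches are 32 semitones apart, with G#5 the higher.

32 semitones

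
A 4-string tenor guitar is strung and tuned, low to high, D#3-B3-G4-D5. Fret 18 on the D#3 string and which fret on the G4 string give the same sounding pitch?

Fret 18 on D#3 is MIDI 51 + 18 = 69 (A4). On the G4 string (open MIDI 67), that pitch is 69 − 67 = fret 2.

2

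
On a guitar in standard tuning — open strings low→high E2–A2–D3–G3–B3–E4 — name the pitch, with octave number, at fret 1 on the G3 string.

G#3

G3 is MIDI 55. Adding 1 gives 56, which is G#3.
(Equivalently spelled Ab3.)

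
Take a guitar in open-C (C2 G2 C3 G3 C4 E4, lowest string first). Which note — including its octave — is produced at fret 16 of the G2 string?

B3

Each fret is one semitone, so G2 + 16 = B3.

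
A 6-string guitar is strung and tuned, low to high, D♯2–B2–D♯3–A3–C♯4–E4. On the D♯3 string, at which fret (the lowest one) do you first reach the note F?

From D♯3, count semitones up the chromatic scale until reaching F: D#–E–F — 2 steps.

2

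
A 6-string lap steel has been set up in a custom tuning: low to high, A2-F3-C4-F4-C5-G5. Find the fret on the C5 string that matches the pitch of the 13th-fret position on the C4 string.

1

C4 at fret 13 is C4 + 13 semitones = C#5.
The open C5 string is 12 semitones above the open C4, so the same pitch on the C5 string lies at fret 13 − 12 = 1.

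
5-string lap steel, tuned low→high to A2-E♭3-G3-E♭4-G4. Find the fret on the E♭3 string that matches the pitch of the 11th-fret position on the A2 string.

Fret 11 on A2 is MIDI 45 + 11 = 56 (A♭3). On the E♭3 string (open MIDI 51), that pitch is 56 − 51 = fret 5.

5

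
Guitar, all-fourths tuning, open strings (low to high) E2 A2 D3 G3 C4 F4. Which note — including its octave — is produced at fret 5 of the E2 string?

A2

The open E2 string plus 5 semitones: E–F–F#–G–G#–A.
No B→C boundary is crossed, so the octave stays at 2.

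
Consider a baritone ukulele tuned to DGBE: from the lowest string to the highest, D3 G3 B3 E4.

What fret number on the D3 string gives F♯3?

4

F♯3 is 4 semitones above the open D3 (D–D#–E–F–F#), so it sits at fret 4.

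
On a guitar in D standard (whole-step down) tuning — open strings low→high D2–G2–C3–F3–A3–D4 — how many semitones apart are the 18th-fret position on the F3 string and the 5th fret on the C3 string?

18 semitones

F3 at fret 18 → B4 (MIDI 71); C3 at fret 5 → F3 (MIDI 53).
71 − 53 = 18, so the two pitches are 18 semitones apart, with B4 the higher.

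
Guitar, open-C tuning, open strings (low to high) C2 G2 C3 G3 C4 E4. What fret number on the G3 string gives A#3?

3

A#3 is 3 semitones above the open G3 (G–G#–A–A#), so it sits at fret 3.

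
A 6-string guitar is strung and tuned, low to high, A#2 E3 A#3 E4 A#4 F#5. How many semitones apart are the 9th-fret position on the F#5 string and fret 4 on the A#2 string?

F#5 at fret 9 → D#6 (MIDI 87); A#2 at fret 4 → D3 (MIDI 50).
87 − 50 = 37, so the two pitches are 37 semitones apart, with D#6 the higher.

37 semitones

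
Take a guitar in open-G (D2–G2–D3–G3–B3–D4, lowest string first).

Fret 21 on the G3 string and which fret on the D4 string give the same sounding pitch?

14

G3 at fret 21 is G3 + 21 semitones = E5.
The open D4 string is 7 semitones above the open G3, so the same pitch on the D4 string lies at fret 21 − 7 = 14.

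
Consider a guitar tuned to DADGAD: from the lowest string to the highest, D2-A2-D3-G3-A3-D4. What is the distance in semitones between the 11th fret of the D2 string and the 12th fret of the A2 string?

8 semitones

D2 at fret 11 → C#3 (MIDI 49); A2 at fret 12 → A3 (MIDI 57).
49 − 57 = -8, so the two pitches are 8 semitones apart, with A3 the higher.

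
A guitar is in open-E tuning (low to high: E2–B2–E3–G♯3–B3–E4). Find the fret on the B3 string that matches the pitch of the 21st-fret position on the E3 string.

Fret 21 on E3 is MIDI 52 + 21 = 73 (C♯5). On the B3 string (open MIDI 59), that pitch is 73 − 59 = fret 14.

14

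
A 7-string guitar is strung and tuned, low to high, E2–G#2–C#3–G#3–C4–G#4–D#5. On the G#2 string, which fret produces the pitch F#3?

F#3 is 10 semitones above the open G#2 (G#–A–A#–B–…–E–F–F#), so it sits at fret 10.

10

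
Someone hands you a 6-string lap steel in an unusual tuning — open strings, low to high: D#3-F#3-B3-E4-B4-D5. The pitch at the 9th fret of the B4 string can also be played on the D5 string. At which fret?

Fret 9 on B4 is MIDI 71 + 9 = 80 (G#5). On the D5 string (open MIDI 74), that pitch is 80 − 74 = fret 6.

6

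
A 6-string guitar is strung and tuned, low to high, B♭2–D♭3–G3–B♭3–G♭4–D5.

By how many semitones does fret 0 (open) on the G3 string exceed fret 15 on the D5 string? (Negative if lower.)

G3 at fret 0 → G3 (MIDI 55); D5 at fret 15 → F6 (MIDI 89).
55 − 89 = -34, so the two pitches are 34 semitones apart.

-34 semitones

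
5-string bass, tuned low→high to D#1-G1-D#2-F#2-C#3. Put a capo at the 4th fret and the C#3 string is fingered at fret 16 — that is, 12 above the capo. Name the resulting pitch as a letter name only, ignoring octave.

F

The capo raises the open C#3 by 4 semitones to F3; fretting 12 more gives C#3 + 4 + 12 = C#3 + 16 semitones, landing on F.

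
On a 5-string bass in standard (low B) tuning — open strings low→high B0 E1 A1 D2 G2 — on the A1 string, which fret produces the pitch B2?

B2 is 14 semitones above the open A1 (A–A#–B–C–…–A–A#–B), so it sits at fret 14.

14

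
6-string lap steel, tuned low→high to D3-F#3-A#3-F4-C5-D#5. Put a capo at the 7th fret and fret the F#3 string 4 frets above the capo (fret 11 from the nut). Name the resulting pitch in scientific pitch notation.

F4

The capo raises the open F#3 by 7 semitones to C#4; fretting 4 more gives F#3 + 7 + 4 = F#3 + 11 semitones = F4.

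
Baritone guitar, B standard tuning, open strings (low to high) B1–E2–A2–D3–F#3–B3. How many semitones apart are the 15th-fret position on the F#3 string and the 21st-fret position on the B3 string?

F#3 at fret 15 → A4 (MIDI 69); B3 at fret 21 → G#5 (MIDI 80).
69 − 80 = -11, so the two pitches are 11 semitones apart, with G#5 the higher.

11 semitones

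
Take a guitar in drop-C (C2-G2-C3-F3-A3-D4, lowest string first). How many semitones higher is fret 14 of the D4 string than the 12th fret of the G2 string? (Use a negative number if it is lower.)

D4 at fret 14 → E5 (MIDI 76); G2 at fret 12 → G3 (MIDI 55).
76 − 55 = 21, so the two pitches are 21 semitones apart.

21 semitones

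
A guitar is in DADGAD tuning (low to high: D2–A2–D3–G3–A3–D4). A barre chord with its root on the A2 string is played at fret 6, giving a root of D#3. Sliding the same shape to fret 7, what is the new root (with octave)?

E3

Moving from fret 6 to fret 7 shifts the root by 1 semitone.
D#3 up 1 semitone is E3.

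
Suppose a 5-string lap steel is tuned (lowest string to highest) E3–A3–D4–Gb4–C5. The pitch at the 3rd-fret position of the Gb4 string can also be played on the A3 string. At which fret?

12

Fret 3 on Gb4 is MIDI 66 + 3 = 69 (A4). On the A3 string (open MIDI 57), that pitch is 69 − 57 = fret 12.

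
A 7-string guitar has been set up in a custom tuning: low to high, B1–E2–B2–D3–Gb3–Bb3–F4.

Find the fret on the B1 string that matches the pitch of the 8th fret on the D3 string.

23

D3 at fret 8 is D3 + 8 semitones = Bb3.
The open B1 string is 15 semitones below the open D3, so the same pitch on the B1 string lies at fret 8 + 15 = 23.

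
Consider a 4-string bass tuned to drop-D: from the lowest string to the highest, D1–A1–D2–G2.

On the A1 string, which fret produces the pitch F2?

F2 is 8 semitones above the open A1 (A–A#–B–C–C#–D–D#–E–F), so it sits at fret 8.

8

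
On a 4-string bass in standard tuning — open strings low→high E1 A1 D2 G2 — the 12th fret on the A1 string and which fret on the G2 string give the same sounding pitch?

2

A1 at fret 12 is A1 + 12 semitones = A2.
The open G2 string is 10 semitones above the open A1, so the same pitch on the G2 string lies at fret 12 − 10 = 2.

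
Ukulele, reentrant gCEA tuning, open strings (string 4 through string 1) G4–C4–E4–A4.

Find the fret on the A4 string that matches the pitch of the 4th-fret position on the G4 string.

Fret 4 on G4 is MIDI 67 + 4 = 71 (B4). On the A4 string (open MIDI 69), that pitch is 71 − 69 = fret 2.

2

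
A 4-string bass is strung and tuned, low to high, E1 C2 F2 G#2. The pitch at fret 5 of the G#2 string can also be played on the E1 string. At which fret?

21

Fret 5 on G#2 is MIDI 44 + 5 = 49 (C#3). On the E1 string (open MIDI 28), that pitch is 49 − 28 = fret 21.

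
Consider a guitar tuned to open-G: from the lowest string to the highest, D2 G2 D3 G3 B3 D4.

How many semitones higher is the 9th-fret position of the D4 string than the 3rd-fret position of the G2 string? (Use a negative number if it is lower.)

D4 at fret 9 → B4 (MIDI 71); G2 at fret 3 → A#2 (MIDI 46).
71 − 46 = 25, so the two pitches are 25 semitones apart.

25 semitones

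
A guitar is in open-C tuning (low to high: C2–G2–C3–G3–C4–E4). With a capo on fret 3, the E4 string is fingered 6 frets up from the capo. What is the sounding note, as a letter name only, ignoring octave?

The capo raises the open E4 by 3 semitones to G4; fretting 6 more gives E4 + 3 + 6 = E4 + 9 semitones, landing on C#.
(Also written Db.)

C#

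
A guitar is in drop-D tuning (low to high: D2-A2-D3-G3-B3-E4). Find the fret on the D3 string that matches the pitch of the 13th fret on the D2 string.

1

D2 at fret 13 is D2 + 13 semitones = D♯3.
The open D3 string is 12 semitones above the open D2, so the same pitch on the D3 string lies at fret 13 − 12 = 1.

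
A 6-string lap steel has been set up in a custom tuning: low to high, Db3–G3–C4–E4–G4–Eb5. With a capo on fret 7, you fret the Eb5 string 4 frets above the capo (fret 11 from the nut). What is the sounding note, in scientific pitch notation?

D6

The capo raises the open Eb5 by 7 semitones to Bb5; fretting 4 more gives Eb5 + 7 + 4 = Eb5 + 11 semitones = D6.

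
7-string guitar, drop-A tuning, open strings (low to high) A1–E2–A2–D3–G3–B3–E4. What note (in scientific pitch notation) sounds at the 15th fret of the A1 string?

A1 is MIDI 33. Adding 15 gives 48, which is C3.

C3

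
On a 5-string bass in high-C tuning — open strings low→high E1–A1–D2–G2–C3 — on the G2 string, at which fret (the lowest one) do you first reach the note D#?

8

From G2, count semitones up the chromatic scale until reaching D#: G–G#–A–A#–B–C–C#–D–D# — 8 steps.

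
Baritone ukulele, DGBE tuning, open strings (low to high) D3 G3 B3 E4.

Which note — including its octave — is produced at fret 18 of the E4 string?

A#5

E4 is MIDI 64. Adding 18 gives 82, which is A#5.
(Equivalently spelled Bb5.)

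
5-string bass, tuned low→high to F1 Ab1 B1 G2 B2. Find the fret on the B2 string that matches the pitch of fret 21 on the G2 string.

Fret 21 on G2 is MIDI 43 + 21 = 64 (E4). On the B2 string (open MIDI 47), that pitch is 64 − 47 = fret 17.

17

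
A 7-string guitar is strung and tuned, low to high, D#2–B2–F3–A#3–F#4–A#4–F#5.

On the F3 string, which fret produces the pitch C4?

C4 is 7 semitones above the open F3 (F–F#–G–G#–A–A#–B–C), so it sits at fret 7.

7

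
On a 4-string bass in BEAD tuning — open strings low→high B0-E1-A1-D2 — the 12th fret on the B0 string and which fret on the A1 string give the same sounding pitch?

Fret 12 on B0 is MIDI 23 + 12 = 35 (B1). On the A1 string (open MIDI 33), that pitch is 35 − 33 = fret 2.

2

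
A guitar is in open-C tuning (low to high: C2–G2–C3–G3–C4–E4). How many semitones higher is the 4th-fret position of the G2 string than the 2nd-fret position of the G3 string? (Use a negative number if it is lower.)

-10 semitones

G2 at fret 4 → B2 (MIDI 47); G3 at fret 2 → A3 (MIDI 57).
47 − 57 = -10, so the two pitches are 10 semitones apart.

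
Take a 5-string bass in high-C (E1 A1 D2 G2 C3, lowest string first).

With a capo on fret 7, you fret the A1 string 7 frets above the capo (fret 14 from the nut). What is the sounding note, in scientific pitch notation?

The capo raises the open A1 by 7 semitones to E2; fretting 7 more gives A1 + 7 + 7 = A1 + 14 semitones = B2.

B2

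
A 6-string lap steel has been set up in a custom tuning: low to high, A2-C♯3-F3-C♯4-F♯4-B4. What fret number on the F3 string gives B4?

18

B4 is 18 semitones above the open F3 (F–F#–G–G#–…–A–A#–B), so it sits at fret 18.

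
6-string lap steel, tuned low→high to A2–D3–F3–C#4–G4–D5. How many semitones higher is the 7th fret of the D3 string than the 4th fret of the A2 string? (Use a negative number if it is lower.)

8 semitones

D3 at fret 7 → A3 (MIDI 57); A2 at fret 4 → C#3 (MIDI 49).
57 − 49 = 8, so the two pitches are 8 semitones apart.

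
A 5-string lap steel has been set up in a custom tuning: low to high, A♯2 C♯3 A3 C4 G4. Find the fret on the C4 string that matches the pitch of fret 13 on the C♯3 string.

2

C♯3 at fret 13 is C♯3 + 13 semitones = D4.
The open C4 string is 11 semitones above the open C♯3, so the same pitch on the C4 string lies at fret 13 − 11 = 2.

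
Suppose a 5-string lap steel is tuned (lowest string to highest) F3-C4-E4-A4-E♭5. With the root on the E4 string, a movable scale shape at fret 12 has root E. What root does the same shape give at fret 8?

C

Moving from fret 12 to fret 8 shifts the root by -4 semitones.
E down 4 semitones is C.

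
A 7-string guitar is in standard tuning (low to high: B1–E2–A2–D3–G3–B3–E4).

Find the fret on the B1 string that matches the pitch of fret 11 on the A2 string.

A2 at fret 11 is A2 + 11 semitones = G#3.
The open B1 string is 10 semitones below the open A2, so the same pitch on the B1 string lies at fret 11 + 10 = 21.

21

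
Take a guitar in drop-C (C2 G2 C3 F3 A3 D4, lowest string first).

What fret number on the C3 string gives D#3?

D#3 is 3 semitones above the open C3 (C–C#–D–D#), so it sits at fret 3.

3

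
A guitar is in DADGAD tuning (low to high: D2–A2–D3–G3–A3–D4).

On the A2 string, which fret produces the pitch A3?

12

A3 is 12 semitones above the open A2 (A–A#–B–C–…–G–G#–A), so it sits at fret 12.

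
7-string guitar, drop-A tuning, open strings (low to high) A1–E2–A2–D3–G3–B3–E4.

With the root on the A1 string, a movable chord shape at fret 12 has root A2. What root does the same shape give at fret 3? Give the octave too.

Moving from fret 12 to fret 3 shifts the root by -9 semitones.
A2 down 9 semitones is C2.

C2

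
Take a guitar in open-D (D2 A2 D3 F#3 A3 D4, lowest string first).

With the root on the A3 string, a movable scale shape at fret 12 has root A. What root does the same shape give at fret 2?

Moving from fret 12 to fret 2 shifts the root by -10 semitones.
A down 10 semitones is B.

B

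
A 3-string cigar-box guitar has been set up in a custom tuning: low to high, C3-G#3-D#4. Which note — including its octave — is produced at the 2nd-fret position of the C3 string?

C3 is MIDI 48. Adding 2 gives 50, which is D3.

D3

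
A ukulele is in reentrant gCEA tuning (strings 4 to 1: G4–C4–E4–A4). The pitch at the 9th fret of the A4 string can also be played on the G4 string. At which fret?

11

Fret 9 on A4 is MIDI 69 + 9 = 78 (F♯5). On the G4 string (open MIDI 67), that pitch is 78 − 67 = fret 11.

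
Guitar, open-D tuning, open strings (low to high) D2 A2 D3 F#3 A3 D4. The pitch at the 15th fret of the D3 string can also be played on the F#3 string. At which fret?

11

D3 at fret 15 is D3 + 15 semitones = F4.
The open F#3 string is 4 semitones above the open D3, so the same pitch on the F#3 string lies at fret 15 − 4 = 11.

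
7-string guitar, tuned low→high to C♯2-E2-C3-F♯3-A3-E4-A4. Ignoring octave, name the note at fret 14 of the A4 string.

A4 is MIDI 69. Adding 14 gives 83; 83 mod 12 = 11, i.e. B.

B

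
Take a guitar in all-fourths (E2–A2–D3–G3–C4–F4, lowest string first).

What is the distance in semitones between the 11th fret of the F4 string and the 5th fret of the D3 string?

F4 at fret 11 → E5 (MIDI 76); D3 at fret 5 → G3 (MIDI 55).
76 − 55 = 21, so the two pitches are 21 semitones apart, with E5 the higher.

21 semitones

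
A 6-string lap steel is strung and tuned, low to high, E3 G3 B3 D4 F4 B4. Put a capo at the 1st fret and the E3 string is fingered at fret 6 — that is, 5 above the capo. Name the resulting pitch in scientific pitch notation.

Bb3

The capo raises the open E3 by 1 semitone to F3; fretting 5 more gives E3 + 1 + 5 = E3 + 6 semitones = Bb3.
(Also written A#.)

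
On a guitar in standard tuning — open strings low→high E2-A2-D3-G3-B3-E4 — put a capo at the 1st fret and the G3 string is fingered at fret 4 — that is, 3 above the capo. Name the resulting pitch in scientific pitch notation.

The capo raises the open G3 by 1 semitone to G#3; fretting 3 more gives G3 + 1 + 3 = G3 + 4 semitones = B3.

B3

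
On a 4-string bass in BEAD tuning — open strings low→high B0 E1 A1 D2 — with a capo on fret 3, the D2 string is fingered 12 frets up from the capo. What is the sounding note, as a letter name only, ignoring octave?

F

The capo raises the open D2 by 3 semitones to F2; fretting 12 more gives D2 + 3 + 12 = D2 + 15 semitones, landing on F.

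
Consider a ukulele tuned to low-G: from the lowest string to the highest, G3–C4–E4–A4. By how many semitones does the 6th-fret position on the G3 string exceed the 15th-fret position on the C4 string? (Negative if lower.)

G3 at fret 6 → C#4 (MIDI 61); C4 at fret 15 → D#5 (MIDI 75).
61 − 75 = -14, so the two pitches are 14 semitones apart.

-14 semitones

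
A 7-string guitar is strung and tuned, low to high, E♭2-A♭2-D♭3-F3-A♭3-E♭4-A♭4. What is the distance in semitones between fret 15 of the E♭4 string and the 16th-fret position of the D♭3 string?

E♭4 at fret 15 → G♭5 (MIDI 78); D♭3 at fret 16 → F4 (MIDI 65).
78 − 65 = 13, so the two pitches are 13 semitones apart, with G♭5 the higher.

13 semitones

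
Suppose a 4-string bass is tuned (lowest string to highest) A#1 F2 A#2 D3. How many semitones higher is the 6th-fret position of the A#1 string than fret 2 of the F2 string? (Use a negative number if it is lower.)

A#1 at fret 6 → E2 (MIDI 40); F2 at fret 2 → G2 (MIDI 43).
40 − 43 = -3, so the two pitches are 3 semitones apart.

-3 semitones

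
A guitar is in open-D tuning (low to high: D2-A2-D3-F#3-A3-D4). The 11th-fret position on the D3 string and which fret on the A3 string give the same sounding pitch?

Fret 11 on D3 is MIDI 50 + 11 = 61 (C#4). On the A3 string (open MIDI 57), that pitch is 61 − 57 = fret 4.

4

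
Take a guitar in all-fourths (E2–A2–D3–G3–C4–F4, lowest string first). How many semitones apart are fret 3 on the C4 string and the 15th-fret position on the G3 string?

C4 at fret 3 → D#4 (MIDI 63); G3 at fret 15 → A#4 (MIDI 70).
63 − 70 = -7, so the two pitches are 7 semitones apart, with A#4 the higher.

7 semitones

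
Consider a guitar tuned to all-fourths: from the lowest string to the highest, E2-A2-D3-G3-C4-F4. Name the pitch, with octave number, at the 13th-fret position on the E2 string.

E2 is MIDI 40. Adding 13 gives 53, which is F3.

F3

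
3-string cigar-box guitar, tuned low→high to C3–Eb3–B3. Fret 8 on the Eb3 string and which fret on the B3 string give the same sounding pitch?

Eb3 at fret 8 is Eb3 + 8 semitones = B3.
The open B3 string is 8 semitones above the open Eb3, so the same pitch on the B3 string lies at fret 8 − 8 = 0.

0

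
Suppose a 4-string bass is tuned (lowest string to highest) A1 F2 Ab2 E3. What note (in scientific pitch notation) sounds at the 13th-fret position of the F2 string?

Gb3

The open F2 string plus 13 semitones: F–Gb–G–Ab–…–E–F–Gb.
The walk passes from B into C once, so the octave number goes from 2 to 3.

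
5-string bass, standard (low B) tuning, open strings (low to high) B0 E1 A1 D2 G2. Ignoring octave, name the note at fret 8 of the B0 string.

G

B0 is MIDI 23. Adding 8 gives 31; 31 mod 12 = 7, i.e. G.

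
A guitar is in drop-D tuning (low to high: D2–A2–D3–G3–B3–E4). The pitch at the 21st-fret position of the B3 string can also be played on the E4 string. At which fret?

B3 at fret 21 is B3 + 21 semitones = G#5.
The open E4 string is 5 semitones above the open B3, so the same pitch on the E4 string lies at fret 21 − 5 = 16.

16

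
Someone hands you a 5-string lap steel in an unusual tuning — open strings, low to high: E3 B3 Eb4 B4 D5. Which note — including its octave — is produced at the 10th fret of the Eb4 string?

Each fret is one semitone, so Eb4 + 10 = Db5.

Db5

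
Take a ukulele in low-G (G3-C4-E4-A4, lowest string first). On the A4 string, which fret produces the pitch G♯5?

11

G♯5 is 11 semitones above the open A4 (A–A#–B–C–…–F#–G–G#), so it sits at fret 11.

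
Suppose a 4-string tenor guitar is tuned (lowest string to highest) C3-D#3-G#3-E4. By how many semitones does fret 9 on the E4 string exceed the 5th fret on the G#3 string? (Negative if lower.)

E4 at fret 9 → C#5 (MIDI 73); G#3 at fret 5 → C#4 (MIDI 61).
73 − 61 = 12, so the two pitches are 12 semitones apart.

12 semitones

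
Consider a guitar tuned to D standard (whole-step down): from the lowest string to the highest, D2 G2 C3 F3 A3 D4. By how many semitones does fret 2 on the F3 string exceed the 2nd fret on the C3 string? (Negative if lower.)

F3 at fret 2 → G3 (MIDI 55); C3 at fret 2 → D3 (MIDI 50).
55 − 50 = 5, so the two pitches are 5 semitones apart.

5 semitones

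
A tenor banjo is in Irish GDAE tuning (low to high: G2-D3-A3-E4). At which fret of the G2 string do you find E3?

E3 is 9 semitones above the open G2 (G–G#–A–A#–B–C–C#–D–D#–E), so it sits at fret 9.

9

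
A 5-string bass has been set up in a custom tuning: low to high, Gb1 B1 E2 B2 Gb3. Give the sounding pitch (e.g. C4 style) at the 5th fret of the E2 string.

Each fret is one semitone, so E2 + 5 = A2.

A2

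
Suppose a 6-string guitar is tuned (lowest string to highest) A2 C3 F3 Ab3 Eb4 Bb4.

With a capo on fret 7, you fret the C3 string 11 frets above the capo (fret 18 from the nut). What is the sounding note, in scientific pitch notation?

The capo raises the open C3 by 7 semitones to G3; fretting 11 more gives C3 + 7 + 11 = C3 + 18 semitones = Gb4.

Gb4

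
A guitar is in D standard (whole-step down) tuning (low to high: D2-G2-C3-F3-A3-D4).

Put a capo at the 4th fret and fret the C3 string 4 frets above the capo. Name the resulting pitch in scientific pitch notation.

G#3

The capo raises the open C3 by 4 semitones to E3; fretting 4 more gives C3 + 4 + 4 = C3 + 8 semitones = G#3.
(Also written Ab.)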